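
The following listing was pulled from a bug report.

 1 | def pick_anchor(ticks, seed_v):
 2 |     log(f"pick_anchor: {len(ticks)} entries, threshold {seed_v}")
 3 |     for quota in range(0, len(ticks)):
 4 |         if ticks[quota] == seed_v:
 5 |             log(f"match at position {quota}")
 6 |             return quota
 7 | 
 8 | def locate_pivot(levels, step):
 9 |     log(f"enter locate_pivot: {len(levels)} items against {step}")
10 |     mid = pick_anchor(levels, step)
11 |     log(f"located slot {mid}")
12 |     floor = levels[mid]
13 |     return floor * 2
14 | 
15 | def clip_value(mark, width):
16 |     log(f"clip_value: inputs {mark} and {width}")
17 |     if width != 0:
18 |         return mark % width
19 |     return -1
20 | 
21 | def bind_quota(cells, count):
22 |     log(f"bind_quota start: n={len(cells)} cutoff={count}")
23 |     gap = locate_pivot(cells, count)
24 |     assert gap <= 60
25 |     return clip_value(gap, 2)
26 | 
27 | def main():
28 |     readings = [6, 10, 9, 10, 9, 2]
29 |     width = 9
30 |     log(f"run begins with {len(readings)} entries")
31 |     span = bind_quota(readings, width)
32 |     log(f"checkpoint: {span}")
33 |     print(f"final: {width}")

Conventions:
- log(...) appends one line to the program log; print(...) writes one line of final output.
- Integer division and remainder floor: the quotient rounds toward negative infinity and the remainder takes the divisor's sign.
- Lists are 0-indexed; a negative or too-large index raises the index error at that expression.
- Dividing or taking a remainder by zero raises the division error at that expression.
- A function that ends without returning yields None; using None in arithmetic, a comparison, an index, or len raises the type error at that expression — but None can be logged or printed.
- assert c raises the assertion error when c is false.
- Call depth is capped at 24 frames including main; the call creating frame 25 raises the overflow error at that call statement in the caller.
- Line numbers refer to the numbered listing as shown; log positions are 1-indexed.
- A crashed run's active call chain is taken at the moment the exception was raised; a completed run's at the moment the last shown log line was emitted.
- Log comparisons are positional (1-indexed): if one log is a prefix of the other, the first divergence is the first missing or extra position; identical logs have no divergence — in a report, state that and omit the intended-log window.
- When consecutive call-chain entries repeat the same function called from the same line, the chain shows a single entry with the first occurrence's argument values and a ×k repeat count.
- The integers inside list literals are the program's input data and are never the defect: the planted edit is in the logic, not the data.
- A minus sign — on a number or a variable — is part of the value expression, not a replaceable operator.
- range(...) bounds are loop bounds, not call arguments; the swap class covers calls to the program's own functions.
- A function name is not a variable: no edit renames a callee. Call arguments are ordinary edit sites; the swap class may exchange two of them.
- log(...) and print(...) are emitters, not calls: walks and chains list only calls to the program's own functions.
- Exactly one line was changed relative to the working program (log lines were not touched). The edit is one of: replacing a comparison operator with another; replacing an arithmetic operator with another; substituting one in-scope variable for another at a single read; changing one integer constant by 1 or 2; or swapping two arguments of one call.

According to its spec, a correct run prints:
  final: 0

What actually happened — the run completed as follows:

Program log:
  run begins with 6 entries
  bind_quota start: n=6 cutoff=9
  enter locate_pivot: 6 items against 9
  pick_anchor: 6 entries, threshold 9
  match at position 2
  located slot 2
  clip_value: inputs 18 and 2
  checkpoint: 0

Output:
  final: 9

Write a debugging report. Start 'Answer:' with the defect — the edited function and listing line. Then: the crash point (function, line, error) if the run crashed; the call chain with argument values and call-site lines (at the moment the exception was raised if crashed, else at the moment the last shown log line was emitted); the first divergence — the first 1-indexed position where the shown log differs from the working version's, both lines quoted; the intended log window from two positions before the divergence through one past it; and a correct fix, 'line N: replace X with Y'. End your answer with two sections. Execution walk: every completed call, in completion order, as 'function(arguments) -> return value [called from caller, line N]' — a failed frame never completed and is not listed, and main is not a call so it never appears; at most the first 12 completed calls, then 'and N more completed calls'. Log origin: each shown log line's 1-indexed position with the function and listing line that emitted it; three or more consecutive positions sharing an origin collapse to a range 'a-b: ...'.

Answer: the defect is in main at line 33.
Core observation: The two runs log identically and part ways only at the printed values.
Call chain: main.
First divergence: there is none — every log position agrees.
Execution walk:
  pick_anchor([6, 10, 9, 10, 9, 2], 9) -> 2  [called from locate_pivot, line 10]
  locate_pivot([6, 10, 9, 10, 9, 2], 9) -> 18  [called from bind_quota, line 23]
  clip_value(18, 2) -> 0  [called from bind_quota, line 25]
  bind_quota([6, 10, 9, 10, 9, 2], 9) -> 0  [called from main, line 31]
Log origins:
  1 — main, line 30
  2 — bind_quota, line 22
  3 — locate_pivot, line 9
  4 — pick_anchor, line 2
  5 — pick_anchor, line 5
  6 — locate_pivot, line 11
  7 — clip_value, line 16
  8 — main, line 32
A correct fix: line 33: replace `width` with `span`.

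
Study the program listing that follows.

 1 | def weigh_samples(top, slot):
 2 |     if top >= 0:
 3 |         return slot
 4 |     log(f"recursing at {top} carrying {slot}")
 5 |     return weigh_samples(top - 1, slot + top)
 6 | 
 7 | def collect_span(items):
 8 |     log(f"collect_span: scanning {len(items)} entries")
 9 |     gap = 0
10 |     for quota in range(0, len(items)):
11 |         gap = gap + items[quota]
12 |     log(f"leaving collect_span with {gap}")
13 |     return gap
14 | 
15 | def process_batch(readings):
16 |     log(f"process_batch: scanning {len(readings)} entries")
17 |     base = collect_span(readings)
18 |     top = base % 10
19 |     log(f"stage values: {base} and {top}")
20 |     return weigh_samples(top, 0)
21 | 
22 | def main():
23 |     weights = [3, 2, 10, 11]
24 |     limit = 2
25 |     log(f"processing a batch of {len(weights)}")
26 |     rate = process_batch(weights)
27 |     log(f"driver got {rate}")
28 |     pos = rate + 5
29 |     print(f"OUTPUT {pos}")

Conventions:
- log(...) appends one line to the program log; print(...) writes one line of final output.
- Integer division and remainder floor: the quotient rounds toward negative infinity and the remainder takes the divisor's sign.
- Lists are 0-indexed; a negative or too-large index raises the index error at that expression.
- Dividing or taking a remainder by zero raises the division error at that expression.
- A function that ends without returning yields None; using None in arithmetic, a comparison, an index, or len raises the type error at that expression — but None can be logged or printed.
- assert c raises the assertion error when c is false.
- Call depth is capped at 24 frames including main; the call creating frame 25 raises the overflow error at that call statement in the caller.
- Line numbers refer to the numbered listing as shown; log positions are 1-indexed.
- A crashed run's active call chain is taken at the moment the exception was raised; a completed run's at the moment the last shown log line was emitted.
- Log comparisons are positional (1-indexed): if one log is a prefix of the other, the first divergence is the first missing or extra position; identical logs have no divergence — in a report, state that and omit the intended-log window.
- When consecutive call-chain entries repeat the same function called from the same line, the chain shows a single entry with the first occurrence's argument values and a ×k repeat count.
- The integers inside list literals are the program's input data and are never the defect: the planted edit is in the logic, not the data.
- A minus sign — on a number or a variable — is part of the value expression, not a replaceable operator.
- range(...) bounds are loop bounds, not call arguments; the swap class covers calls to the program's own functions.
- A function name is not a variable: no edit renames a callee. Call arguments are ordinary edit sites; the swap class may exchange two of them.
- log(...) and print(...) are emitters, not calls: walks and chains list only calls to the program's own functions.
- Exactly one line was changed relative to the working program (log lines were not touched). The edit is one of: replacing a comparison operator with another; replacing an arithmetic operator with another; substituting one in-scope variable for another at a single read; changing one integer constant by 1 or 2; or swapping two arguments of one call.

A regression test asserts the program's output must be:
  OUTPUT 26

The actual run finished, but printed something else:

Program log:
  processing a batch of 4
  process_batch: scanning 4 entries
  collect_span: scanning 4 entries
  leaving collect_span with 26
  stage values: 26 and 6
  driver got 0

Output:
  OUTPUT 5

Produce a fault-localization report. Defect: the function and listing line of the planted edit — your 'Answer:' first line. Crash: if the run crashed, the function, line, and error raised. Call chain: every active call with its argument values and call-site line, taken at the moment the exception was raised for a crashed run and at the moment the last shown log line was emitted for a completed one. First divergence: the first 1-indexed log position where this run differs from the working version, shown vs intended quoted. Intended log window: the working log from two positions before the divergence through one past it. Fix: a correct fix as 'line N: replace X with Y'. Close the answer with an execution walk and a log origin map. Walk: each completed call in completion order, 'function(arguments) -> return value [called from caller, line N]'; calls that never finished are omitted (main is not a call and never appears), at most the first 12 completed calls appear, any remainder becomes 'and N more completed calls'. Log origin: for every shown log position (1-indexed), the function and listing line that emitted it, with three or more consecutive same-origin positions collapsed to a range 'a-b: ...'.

Answer: the defect is in weigh_samples at line 2.
Key observation: The earliest visible damage is log position 6 — 'driver got 0' rather than the intended 'recursing at 6 carrying 0'.
Call chain: main.
First divergence: position 6 — shown 'driver got 0', intended 'recursing at 6 carrying 0'.
Intended log window:
  4: leaving collect_span with 26
  5: stage values: 26 and 6
  6: recursing at 6 carrying 0
  7: recursing at 5 carrying 6
Execution walk:
  collect_span([3, 2, 10, 11]) -> 26  [called from process_batch, line 17]
  weigh_samples(6, 0) -> 0  [called from process_batch, line 20]
  process_batch([3, 2, 10, 11]) -> 0  [called from main, line 26]
Log line origins:
  1: from main, line 25
  2: from process_batch, line 16
  3: from collect_span, line 8
  4: from collect_span, line 12
  5: from process_batch, line 19
  6: from main, line 27
A correct fix: line 2: replace `>=` with `<=`.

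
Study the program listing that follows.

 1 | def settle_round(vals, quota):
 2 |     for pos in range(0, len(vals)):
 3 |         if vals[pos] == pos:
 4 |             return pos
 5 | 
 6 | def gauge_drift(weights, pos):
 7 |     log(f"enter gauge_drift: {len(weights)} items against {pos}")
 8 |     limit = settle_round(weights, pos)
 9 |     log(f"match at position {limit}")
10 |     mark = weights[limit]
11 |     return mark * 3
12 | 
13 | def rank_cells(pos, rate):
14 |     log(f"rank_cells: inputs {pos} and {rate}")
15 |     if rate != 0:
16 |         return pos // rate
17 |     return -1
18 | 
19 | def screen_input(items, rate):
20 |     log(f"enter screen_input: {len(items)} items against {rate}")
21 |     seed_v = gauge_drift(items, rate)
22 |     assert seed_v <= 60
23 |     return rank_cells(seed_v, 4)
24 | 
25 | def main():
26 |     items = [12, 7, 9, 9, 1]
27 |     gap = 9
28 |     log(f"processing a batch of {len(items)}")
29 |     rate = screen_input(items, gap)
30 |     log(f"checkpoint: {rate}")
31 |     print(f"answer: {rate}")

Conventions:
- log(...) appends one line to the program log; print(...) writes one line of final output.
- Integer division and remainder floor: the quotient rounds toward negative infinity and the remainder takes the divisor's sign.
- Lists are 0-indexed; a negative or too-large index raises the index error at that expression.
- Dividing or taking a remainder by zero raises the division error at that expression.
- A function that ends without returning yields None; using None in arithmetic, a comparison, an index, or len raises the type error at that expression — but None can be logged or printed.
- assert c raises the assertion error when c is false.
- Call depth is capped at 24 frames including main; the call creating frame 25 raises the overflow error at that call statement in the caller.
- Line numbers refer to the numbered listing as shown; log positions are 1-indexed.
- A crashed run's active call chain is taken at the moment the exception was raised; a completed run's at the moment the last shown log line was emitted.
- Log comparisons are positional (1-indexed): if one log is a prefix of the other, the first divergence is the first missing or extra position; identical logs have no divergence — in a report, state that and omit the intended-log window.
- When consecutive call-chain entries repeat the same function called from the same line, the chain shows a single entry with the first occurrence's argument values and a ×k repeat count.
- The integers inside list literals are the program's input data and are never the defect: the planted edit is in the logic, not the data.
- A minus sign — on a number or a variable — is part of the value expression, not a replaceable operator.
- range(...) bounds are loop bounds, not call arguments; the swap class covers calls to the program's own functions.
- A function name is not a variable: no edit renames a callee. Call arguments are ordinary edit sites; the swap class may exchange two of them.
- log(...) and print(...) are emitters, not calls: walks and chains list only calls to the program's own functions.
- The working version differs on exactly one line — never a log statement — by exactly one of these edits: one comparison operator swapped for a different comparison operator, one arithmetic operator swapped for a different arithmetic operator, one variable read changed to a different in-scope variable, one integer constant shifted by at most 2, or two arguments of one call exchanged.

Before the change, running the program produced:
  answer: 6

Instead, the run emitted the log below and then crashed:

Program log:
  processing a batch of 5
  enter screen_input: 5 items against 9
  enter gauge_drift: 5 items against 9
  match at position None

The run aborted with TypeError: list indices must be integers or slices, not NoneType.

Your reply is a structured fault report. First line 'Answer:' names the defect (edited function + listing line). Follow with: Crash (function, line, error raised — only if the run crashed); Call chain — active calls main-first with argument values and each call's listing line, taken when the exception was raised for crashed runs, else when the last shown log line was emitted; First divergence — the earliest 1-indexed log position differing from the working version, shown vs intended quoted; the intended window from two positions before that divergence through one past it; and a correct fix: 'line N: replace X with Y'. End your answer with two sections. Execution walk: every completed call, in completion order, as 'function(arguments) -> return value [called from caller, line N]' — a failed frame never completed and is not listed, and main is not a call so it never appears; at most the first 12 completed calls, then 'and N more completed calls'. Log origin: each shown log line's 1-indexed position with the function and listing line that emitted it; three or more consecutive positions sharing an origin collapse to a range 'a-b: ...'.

Answer: the defect is in settle_round at line 3.
The tell: The earliest visible damage is log position 4 — 'match at position None' rather than the intended 'match at position 2'.
Crash: gauge_drift, line 10, TypeError.
Call chain: main -> screen_input([12, 7, 9, 9, 1], 9) (called at line 29) -> gauge_drift([12, 7, 9, 9, 1], 9) (called at line 21).
First divergence: position 4 — shown 'match at position None', intended 'match at position 2'.
Intended log window:
  2: enter screen_input: 5 items against 9
  3: enter gauge_drift: 5 items against 9
  4: match at position 2
  5: rank_cells: inputs 27 and 4
Execution walk:
  settle_round([12, 7, 9, 9, 1], 9) -> None  [called from gauge_drift, line 8]
Log origins:
  1 — main, line 28
  2 — screen_input, line 20
  3 — gauge_drift, line 7
  4 — gauge_drift, line 9
A correct fix: line 3: replace `vals[pos] == pos` with `vals[pos] == quota`.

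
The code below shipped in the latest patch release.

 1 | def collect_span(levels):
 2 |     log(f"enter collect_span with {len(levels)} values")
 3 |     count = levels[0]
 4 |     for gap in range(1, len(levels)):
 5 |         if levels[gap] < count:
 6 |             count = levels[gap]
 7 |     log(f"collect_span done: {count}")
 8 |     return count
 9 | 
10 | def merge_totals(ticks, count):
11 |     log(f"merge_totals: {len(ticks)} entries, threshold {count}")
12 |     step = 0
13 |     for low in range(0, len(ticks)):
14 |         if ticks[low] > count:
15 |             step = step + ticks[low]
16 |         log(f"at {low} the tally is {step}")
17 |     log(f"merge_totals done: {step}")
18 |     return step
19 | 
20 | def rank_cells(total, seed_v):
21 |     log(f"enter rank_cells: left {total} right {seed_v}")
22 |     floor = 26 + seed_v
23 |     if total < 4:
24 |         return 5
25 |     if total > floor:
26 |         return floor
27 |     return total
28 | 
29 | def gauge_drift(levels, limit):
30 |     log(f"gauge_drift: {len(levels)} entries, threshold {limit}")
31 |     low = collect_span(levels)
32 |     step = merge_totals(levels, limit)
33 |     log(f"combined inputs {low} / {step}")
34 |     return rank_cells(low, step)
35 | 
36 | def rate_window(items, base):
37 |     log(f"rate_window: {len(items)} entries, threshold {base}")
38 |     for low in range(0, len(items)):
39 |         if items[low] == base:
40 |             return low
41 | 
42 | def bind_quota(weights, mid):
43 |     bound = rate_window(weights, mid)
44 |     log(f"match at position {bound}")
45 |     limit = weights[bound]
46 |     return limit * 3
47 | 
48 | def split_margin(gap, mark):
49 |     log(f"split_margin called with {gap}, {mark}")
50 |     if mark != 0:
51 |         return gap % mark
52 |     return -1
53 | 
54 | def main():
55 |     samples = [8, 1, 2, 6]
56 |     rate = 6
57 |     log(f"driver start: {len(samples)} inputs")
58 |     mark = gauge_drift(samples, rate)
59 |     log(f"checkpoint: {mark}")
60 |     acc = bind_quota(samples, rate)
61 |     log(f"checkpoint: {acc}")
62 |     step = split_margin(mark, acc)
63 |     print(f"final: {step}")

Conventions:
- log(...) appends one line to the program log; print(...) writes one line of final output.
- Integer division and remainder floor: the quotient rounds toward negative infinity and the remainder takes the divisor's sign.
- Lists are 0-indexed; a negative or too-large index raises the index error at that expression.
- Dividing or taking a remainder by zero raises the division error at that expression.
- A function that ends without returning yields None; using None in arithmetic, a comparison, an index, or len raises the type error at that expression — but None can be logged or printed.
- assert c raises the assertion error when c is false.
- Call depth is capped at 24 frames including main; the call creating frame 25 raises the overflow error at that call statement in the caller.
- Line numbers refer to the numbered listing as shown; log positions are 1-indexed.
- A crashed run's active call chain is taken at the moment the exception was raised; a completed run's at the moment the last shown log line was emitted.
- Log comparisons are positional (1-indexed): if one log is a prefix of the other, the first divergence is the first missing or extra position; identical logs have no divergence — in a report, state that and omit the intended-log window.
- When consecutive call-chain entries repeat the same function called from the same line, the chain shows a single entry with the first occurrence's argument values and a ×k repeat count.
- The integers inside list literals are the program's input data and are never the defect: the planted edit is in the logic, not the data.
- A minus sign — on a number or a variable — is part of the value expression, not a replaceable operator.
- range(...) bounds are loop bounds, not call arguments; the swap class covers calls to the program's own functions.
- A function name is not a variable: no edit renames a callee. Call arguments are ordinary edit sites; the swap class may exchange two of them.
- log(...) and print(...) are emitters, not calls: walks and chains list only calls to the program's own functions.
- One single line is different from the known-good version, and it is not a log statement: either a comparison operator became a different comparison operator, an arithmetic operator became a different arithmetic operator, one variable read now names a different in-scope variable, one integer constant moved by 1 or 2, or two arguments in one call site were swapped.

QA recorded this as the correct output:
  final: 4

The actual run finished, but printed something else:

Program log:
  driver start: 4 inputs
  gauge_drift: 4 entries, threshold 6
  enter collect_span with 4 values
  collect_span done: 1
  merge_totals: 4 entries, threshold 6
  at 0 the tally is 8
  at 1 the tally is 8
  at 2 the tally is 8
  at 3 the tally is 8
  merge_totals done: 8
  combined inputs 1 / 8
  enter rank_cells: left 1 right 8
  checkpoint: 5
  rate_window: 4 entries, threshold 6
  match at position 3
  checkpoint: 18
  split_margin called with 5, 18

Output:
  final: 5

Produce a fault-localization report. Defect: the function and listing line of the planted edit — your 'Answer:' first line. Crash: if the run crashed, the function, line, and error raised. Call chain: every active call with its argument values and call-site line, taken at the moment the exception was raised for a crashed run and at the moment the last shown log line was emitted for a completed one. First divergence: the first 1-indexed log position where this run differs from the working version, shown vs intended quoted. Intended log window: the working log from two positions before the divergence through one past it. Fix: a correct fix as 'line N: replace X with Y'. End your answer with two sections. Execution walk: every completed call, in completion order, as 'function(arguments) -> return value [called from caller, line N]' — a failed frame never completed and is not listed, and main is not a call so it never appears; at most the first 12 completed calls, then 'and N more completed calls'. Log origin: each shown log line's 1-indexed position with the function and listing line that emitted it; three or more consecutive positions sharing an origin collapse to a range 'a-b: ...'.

Answer: the defect is in rank_cells at line 24.
Key fact: Position 13 is the first bad log line: 'checkpoint: 5' should read 'checkpoint: 4'.
Call chain: main -> split_margin(5, 18) (called at line 62).
First divergence: position 13 — shown 'checkpoint: 5', intended 'checkpoint: 4'.
Intended log window:
  11: combined inputs 1 / 8
  12: enter rank_cells: left 1 right 8
  13: checkpoint: 4
  14: rate_window: 4 entries, threshold 6
Execution walk:
  collect_span([8, 1, 2, 6]) -> 1  [called from gauge_drift, line 31]
  merge_totals([8, 1, 2, 6], 6) -> 8  [called from gauge_drift, line 32]
  rank_cells(1, 8) -> 5  [called from gauge_drift, line 34]
  gauge_drift([8, 1, 2, 6], 6) -> 5  [called from main, line 58]
  rate_window([8, 1, 2, 6], 6) -> 3  [called from bind_quota, line 43]
  bind_quota([8, 1, 2, 6], 6) -> 18  [called from main, line 60]
  split_margin(5, 18) -> 5  [called from main, line 62]
Log line origins:
  1: logged in main at line 57
  2: logged in gauge_drift at line 30
  3: logged in collect_span at line 2
  4: logged in collect_span at line 7
  5: logged in merge_totals at line 11
  6-9: logged in merge_totals at line 16
  10: logged in merge_totals at line 17
  11: logged in gauge_drift at line 33
  12: logged in rank_cells at line 21
  13: logged in main at line 59
  14: logged in rate_window at line 37
  15: logged in bind_quota at line 44
  16: logged in main at line 61
  17: logged in split_margin at line 49
A correct fix: line 24: replace `5` with `4`.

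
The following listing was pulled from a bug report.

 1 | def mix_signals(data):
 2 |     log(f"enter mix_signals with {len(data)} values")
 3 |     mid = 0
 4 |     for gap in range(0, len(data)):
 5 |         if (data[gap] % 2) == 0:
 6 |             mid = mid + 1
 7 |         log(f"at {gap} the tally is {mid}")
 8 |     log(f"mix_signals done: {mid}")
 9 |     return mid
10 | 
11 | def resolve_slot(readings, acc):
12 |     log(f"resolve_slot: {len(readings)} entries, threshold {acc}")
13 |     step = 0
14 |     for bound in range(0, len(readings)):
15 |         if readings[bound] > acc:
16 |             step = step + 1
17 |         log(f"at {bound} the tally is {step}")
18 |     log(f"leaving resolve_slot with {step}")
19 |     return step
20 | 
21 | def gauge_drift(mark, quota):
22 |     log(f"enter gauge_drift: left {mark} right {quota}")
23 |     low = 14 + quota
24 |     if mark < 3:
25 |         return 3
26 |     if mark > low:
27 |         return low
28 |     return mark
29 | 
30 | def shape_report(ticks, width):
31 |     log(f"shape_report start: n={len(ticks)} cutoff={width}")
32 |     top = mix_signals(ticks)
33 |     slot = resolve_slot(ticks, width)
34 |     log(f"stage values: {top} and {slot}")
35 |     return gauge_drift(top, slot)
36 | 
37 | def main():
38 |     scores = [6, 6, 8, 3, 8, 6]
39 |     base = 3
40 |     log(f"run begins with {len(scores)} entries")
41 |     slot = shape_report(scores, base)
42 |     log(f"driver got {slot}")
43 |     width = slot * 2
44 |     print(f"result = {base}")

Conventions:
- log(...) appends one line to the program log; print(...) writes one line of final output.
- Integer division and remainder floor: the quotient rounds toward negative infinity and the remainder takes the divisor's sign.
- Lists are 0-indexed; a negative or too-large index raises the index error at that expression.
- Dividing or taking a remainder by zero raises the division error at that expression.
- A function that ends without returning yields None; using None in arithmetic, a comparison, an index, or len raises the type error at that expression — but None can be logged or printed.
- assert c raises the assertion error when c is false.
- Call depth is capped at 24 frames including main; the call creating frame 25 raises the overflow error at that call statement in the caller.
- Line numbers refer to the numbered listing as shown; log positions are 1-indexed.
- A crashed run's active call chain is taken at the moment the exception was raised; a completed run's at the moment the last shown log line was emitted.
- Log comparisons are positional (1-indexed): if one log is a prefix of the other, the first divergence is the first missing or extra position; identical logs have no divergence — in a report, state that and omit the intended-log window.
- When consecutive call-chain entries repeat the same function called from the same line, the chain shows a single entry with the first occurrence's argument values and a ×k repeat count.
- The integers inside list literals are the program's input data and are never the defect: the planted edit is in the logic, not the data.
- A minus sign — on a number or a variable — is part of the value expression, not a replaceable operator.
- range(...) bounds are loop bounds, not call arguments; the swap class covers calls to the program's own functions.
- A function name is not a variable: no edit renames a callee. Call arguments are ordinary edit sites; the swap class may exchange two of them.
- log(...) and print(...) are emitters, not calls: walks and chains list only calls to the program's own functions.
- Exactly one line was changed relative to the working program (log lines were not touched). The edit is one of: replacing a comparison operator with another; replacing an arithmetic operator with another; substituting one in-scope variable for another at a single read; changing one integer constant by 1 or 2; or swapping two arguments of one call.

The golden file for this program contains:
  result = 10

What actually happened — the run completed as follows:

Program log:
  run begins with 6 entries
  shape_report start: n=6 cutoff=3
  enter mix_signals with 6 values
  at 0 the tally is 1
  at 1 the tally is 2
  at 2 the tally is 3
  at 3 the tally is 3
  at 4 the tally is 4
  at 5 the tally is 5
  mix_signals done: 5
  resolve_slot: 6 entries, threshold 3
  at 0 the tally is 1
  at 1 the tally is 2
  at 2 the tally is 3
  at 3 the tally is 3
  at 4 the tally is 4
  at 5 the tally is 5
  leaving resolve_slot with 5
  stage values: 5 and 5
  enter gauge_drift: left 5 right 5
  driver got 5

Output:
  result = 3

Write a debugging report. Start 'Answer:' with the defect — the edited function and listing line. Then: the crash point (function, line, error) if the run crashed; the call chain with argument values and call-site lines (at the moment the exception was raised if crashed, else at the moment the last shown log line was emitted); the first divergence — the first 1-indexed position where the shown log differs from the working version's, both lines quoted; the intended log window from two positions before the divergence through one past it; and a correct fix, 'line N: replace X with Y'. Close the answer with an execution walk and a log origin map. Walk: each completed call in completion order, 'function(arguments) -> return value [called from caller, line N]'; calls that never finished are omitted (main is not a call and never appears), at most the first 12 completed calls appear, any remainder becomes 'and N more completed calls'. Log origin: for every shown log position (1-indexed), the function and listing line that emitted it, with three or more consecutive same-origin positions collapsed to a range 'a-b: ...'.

Answer: the defect is in main at line 44.
Key fact: Log streams are identical — the defect surfaces only in the printed output.
Call chain: main.
First divergence: none; the two logs match at every position.
Execution walk:
  mix_signals([6, 6, 8, 3, 8, 6]) -> 5  [called from shape_report, line 32]
  resolve_slot([6, 6, 8, 3, 8, 6], 3) -> 5  [called from shape_report, line 33]
  gauge_drift(5, 5) -> 5  [called from shape_report, line 35]
  shape_report([6, 6, 8, 3, 8, 6], 3) -> 5  [called from main, line 41]
Log origins:
  1: logged in main at line 40
  2: logged in shape_report at line 31
  3: logged in mix_signals at line 2
  4-9: logged in mix_signals at line 7
  10: logged in mix_signals at line 8
  11: logged in resolve_slot at line 12
  12-17: logged in resolve_slot at line 17
  18: logged in resolve_slot at line 18
  19: logged in shape_report at line 34
  20: logged in gauge_drift at line 22
  21: logged in main at line 42
A correct fix: line 44: replace `base` with `width`.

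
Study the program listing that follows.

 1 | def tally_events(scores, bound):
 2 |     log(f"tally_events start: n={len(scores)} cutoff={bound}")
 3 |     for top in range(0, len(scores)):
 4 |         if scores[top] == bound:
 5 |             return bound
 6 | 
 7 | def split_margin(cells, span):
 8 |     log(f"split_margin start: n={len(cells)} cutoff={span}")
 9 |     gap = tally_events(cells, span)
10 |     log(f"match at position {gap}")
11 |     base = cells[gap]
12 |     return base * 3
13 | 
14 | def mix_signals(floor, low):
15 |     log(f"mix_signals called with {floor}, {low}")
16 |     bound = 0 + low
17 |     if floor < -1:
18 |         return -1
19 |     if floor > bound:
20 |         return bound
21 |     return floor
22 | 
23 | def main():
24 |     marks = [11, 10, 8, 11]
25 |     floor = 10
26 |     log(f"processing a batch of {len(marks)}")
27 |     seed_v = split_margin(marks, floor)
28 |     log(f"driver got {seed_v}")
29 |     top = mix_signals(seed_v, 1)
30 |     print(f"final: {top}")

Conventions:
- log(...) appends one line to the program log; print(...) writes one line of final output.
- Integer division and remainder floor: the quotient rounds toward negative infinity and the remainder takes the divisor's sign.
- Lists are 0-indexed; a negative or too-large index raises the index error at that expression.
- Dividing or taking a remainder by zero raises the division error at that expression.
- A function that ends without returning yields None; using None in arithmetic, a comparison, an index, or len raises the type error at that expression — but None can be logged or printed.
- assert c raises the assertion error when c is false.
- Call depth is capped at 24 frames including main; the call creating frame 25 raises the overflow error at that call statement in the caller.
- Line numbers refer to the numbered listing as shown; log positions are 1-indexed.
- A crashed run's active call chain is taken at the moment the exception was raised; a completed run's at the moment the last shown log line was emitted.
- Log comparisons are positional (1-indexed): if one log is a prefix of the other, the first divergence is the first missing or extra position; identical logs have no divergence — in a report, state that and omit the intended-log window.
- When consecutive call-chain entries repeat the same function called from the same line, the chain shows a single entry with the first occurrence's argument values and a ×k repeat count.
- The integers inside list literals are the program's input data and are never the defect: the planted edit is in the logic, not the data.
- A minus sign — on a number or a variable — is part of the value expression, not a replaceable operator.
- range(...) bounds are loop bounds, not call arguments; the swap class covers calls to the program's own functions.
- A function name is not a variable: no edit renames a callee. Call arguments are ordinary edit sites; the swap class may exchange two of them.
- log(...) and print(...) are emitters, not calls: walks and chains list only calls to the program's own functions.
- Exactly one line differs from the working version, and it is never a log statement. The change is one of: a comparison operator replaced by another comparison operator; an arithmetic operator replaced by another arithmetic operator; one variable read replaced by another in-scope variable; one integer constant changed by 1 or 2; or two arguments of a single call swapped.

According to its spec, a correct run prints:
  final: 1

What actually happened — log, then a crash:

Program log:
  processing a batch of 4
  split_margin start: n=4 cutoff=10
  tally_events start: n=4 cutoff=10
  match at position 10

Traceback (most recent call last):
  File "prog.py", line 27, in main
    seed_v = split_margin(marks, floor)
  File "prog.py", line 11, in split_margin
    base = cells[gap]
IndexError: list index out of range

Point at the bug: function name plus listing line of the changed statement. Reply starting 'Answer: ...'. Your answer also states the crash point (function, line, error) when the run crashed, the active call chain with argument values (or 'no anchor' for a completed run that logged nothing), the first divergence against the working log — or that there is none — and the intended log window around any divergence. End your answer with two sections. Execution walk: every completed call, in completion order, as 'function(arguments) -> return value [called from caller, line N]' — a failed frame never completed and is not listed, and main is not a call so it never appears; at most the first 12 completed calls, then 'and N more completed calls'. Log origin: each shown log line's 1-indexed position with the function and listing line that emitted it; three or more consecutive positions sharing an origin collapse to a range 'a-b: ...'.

Answer: the defect is in tally_events at line 5.
The tell: The log first diverges at position 4: the faulty run prints 'match at position 10' where the working version prints 'match at position 1'.
Crash: split_margin, line 11, IndexError.
Call chain: main -> split_margin([11, 10, 8, 11], 10) (called at line 27).
First divergence: position 4 — the shown line 'match at position 10' should read 'match at position 1'.
Intended log window:
  2: split_margin start: n=4 cutoff=10
  3: tally_events start: n=4 cutoff=10
  4: match at position 1
  5: driver got 30
Execution walk:
  tally_events([11, 10, 8, 11], 10) -> 10  [called from split_margin, line 9]
Log line origins:
  1: from main, line 26
  2: from split_margin, line 8
  3: from tally_events, line 2
  4: from split_margin, line 10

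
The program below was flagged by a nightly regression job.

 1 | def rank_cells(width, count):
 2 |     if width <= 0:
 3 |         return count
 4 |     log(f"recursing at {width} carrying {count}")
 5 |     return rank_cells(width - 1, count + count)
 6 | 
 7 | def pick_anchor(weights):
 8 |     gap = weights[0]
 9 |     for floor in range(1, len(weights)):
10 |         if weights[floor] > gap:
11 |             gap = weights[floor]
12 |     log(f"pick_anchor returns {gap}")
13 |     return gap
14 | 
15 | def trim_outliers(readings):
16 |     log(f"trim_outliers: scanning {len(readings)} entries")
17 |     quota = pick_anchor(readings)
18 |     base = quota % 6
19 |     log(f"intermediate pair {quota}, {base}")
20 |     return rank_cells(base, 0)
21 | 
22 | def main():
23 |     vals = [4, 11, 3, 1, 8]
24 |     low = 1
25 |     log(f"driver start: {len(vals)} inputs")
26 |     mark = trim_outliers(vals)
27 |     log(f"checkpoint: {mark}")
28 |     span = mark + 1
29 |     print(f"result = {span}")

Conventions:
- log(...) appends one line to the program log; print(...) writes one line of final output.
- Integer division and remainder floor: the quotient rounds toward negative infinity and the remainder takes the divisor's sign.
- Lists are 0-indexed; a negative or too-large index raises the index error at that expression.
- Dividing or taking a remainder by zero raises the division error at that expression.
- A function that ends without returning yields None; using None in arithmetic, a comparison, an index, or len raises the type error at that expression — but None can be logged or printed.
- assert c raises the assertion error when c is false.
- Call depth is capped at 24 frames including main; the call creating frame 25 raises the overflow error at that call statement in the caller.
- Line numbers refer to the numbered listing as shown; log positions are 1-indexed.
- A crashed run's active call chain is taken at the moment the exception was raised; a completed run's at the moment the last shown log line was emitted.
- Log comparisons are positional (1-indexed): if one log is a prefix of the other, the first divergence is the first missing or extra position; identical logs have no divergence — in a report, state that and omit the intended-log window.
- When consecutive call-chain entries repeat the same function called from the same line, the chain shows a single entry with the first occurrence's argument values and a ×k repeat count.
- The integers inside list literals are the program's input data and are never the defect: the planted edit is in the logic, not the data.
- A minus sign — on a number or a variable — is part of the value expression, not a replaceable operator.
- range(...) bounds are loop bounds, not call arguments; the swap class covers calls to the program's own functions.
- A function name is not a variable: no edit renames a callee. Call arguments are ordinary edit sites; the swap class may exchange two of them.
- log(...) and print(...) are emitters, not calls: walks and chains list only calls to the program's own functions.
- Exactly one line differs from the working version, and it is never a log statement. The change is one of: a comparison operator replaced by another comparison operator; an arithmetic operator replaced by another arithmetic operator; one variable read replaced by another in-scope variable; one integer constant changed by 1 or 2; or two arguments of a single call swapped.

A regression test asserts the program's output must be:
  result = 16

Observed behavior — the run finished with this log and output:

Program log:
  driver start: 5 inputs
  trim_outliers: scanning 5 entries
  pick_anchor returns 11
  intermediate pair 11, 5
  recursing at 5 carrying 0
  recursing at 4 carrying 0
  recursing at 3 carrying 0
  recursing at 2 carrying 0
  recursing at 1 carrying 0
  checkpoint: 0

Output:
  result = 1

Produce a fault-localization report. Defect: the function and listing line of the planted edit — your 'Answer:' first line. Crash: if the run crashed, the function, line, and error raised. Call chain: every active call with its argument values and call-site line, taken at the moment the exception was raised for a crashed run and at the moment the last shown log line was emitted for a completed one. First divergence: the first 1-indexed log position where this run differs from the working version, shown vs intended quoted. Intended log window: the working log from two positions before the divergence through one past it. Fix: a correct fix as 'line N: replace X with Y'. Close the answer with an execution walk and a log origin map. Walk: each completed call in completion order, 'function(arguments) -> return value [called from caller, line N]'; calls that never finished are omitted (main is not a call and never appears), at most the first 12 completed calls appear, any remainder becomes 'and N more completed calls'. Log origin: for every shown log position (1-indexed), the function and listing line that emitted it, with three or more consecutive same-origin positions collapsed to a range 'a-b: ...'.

Answer: the defect is in rank_cells at line 5.
Key observation: At log position 6 the runs split — shown 'recursing at 4 carrying 0', but the working version logs 'recursing at 4 carrying 5'.
Call chain: main.
First divergence: position 6 — shown 'recursing at 4 carrying 0', intended 'recursing at 4 carrying 5'.
Intended log window:
  4: intermediate pair 11, 5
  5: recursing at 5 carrying 0
  6: recursing at 4 carrying 5
  7: recursing at 3 carrying 9
Execution walk:
  pick_anchor([4, 11, 3, 1, 8]) -> 11  [called from trim_outliers, line 17]
  rank_cells(0, 0) -> 0  [called from rank_cells, line 5]
  rank_cells(1, 0) -> 0  [called from rank_cells, line 5]
  rank_cells(2, 0) -> 0  [called from rank_cells, line 5]
  rank_cells(3, 0) -> 0  [called from rank_cells, line 5]
  rank_cells(4, 0) -> 0  [called from rank_cells, line 5]
  rank_cells(5, 0) -> 0  [called from trim_outliers, line 20]
  trim_outliers([4, 11, 3, 1, 8]) -> 0  [called from main, line 26]
Log origin:
  1: emitted by main (line 25)
  2: emitted by trim_outliers (line 16)
  3: emitted by pick_anchor (line 12)
  4: emitted by trim_outliers (line 19)
  5-9: emitted by rank_cells (line 4)
  10: emitted by main (line 27)
A correct fix: line 5: replace `count + count` with `count + width`.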